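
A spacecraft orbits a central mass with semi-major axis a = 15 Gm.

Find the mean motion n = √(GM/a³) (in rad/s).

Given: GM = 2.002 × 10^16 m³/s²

Convert to SI: a = 15 Gm = 1.5e+10 m.
n = √(GM / a³).
n = √(2.002e+16 / (1.5e+10)³) rad/s ≈ 7.702e-08 rad/s.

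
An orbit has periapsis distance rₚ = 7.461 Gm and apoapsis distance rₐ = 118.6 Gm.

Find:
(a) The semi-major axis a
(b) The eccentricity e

Convert to SI: rₚ = 7.461 Gm = 7.461e+09 m; rₐ = 118.6 Gm = 1.186e+11 m.
(a) a = (rₚ + rₐ) / 2 = (7.461e+09 + 1.186e+11) / 2 ≈ 6.303e+10 m = 63.03 Gm.
(b) e = (rₐ − rₚ) / (rₐ + rₚ) = (1.186e+11 − 7.461e+09) / (1.186e+11 + 7.461e+09) ≈ 0.8816.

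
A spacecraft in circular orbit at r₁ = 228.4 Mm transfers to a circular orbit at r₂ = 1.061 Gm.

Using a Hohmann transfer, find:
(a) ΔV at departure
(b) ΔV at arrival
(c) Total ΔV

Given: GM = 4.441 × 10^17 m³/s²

Convert to SI: r₁ = 228.4 Mm = 2.284e+08 m; r₂ = 1.061 Gm = 1.061e+09 m.
Transfer semi-major axis: a_t = (r₁ + r₂)/2 = (2.284e+08 + 1.061e+09)/2 = 6.447e+08 m.
Circular speeds: v₁ = √(GM/r₁) = 44095.3 m/s, v₂ = √(GM/r₂) = 20458.9 m/s.
Transfer speeds (vis-viva v² = GM(2/r − 1/a_t)): v₁ᵗ = 56568 m/s, v₂ᵗ = 12177.3 m/s.
(a) ΔV₁ = |v₁ᵗ − v₁| ≈ 1.247e+04 m/s = 12.47 km/s.
(b) ΔV₂ = |v₂ − v₂ᵗ| ≈ 8282 m/s = 8.282 km/s.
(c) ΔV_total = ΔV₁ + ΔV₂ ≈ 2.075e+04 m/s = 20.75 km/s.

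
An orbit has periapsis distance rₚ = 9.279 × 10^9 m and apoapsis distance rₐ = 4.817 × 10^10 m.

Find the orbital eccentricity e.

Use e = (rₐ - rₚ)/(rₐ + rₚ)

e = (rₐ − rₚ) / (rₐ + rₚ).
e = (4.817e+10 − 9.279e+09) / (4.817e+10 + 9.279e+09) = 3.8891e+10 / 5.7449e+10 ≈ 0.677.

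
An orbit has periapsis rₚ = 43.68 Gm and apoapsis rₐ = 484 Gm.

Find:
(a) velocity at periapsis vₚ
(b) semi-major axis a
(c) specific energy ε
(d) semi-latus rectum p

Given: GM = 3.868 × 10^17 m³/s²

Convert to SI: rₚ = 43.68 Gm = 4.368e+10 m; rₐ = 484 Gm = 4.84e+11 m.
(a) With a = (rₚ + rₐ)/2 = 2.6384e+11 m, vₚ = √(GM (2/rₚ − 1/a)) = √(3.868e+17 · (2/4.368e+10 − 1/2.6384e+11)) m/s ≈ 4030 m/s
(b) a = (rₚ + rₐ)/2 = (4.368e+10 + 4.84e+11)/2 ≈ 2.638e+11 m
(c) With a = (rₚ + rₐ)/2 = 2.6384e+11 m, ε = −GM/(2a) = −3.868e+17/(2 · 2.6384e+11) J/kg ≈ -7.33e+05 J/kg
(d) From a = (rₚ + rₐ)/2 = 2.6384e+11 m and e = (rₐ − rₚ)/(rₐ + rₚ) = 0.834445, p = a(1 − e²) = 2.6384e+11 · (1 − (0.834445)²) ≈ 8.013e+10 m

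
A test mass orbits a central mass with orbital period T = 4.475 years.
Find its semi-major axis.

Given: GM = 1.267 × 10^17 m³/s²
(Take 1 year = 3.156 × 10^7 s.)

Convert to SI: T = 4.475 years = 1.41231e+08 s.
Invert Kepler's third law: a = (GM · T² / (4π²))^(1/3).
Substituting T = 1.41231e+08 s and GM = 1.267e+17 m³/s²:
a = (1.267e+17 · (1.41231e+08)² / (4π²))^(1/3) m
a ≈ 4e+10 m = 40 Gm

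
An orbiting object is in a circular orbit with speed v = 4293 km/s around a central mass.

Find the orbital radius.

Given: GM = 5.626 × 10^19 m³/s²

Convert to SI: v = 4293 km/s = 4.293e+06 m/s.
For a circular orbit, v² = GM / r, so r = GM / v².
r = 5.626e+19 / (4.293e+06)² m ≈ 3.053e+06 m = 3.053 Mm.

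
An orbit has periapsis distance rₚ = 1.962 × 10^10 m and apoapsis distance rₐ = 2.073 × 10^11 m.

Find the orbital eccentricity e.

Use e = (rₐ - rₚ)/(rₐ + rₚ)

e = (rₐ − rₚ) / (rₐ + rₚ).
e = (2.073e+11 − 1.962e+10) / (2.073e+11 + 1.962e+10) = 1.8768e+11 / 2.2692e+11 ≈ 0.8271.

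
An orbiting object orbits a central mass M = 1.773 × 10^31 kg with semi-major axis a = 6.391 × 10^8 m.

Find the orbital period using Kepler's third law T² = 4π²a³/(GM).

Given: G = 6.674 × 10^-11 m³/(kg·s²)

GM = G · M = 6.674e-11 · 1.773e+31 = 1.1833e+21 m³/s².
Kepler's third law: T = 2π √(a³ / GM).
Substituting a = 6.391e+08 m and GM = 1.1833e+21 m³/s²:
T = 2π √((6.391e+08)³ / 1.1833e+21) s
T ≈ 2951 s = 49.19 minutes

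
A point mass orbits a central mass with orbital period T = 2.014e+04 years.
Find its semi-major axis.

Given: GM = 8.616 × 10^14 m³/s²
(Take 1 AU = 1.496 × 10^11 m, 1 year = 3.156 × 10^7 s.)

Convert to SI: T = 2.014e+04 years = 6.35618e+11 s.
Invert Kepler's third law: a = (GM · T² / (4π²))^(1/3).
Substituting T = 6.35618e+11 s and GM = 8.616e+14 m³/s²:
a = (8.616e+14 · (6.35618e+11)² / (4π²))^(1/3) m
a ≈ 2.066e+12 m = 13.81 AU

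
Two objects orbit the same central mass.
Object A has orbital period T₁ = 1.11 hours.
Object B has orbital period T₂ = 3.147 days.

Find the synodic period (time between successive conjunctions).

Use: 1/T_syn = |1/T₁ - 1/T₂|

Convert to SI: T₁ = 1.11 hours = 3996 s; T₂ = 3.147 days = 271901 s.
T_syn = |T₁ · T₂ / (T₁ − T₂)|.
T_syn = |3996 · 271901 / (3996 − 271901)| s ≈ 4056 s = 1.127 hours.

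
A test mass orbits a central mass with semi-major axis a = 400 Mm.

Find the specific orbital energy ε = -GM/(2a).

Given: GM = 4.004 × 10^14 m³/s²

Convert to SI: a = 400 Mm = 4e+08 m.
ε = −GM / (2a).
ε = −4.004e+14 / (2 · 4e+08) J/kg ≈ -5.005e+05 J/kg = -500.5 kJ/kg.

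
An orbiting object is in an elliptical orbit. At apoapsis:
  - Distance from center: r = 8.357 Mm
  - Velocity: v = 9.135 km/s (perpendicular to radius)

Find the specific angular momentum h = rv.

Convert to SI: r = 8.357 Mm = 8.357e+06 m; v = 9.135 km/s = 9135 m/s.
With v perpendicular to r, h = r · v.
h = 8.357e+06 · 9135 m²/s ≈ 7.634e+10 m²/s.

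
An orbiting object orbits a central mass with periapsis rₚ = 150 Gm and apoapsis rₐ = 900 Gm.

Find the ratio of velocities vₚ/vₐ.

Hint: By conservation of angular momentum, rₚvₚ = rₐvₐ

Convert to SI: rₚ = 150 Gm = 1.5e+11 m; rₐ = 900 Gm = 9e+11 m.
Conservation of angular momentum gives rₚvₚ = rₐvₐ, so vₚ/vₐ = rₐ/rₚ.
vₚ/vₐ = 9e+11 / 1.5e+11 ≈ 6.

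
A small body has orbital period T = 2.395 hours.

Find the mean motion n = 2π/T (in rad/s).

Convert to SI: T = 2.395 hours = 8622 s.
n = 2π / T.
n = 2π / 8622 s ≈ 0.0007287 rad/s.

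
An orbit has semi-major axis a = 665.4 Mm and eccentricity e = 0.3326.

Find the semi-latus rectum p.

Convert to SI: a = 665.4 Mm = 6.654e+08 m.
p = a (1 − e²).
p = 6.654e+08 · (1 − (0.3326)²) = 6.654e+08 · 0.889377 ≈ 5.918e+08 m = 591.8 Mm.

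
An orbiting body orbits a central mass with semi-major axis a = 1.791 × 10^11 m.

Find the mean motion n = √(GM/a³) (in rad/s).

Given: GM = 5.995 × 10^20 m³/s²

n = √(GM / a³).
n = √(5.995e+20 / (1.791e+11)³) rad/s ≈ 3.23e-07 rad/s.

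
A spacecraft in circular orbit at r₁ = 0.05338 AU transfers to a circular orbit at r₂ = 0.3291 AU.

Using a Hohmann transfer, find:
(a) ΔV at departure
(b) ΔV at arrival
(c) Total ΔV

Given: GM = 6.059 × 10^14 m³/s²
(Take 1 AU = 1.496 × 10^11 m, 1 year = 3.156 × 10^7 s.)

Convert to SI: r₁ = 0.05338 AU = 7.98565e+09 m; r₂ = 0.3291 AU = 4.92334e+10 m.
Transfer semi-major axis: a_t = (r₁ + r₂)/2 = (7.98565e+09 + 4.92334e+10)/2 = 2.86095e+10 m.
Circular speeds: v₁ = √(GM/r₁) = 275.452 m/s, v₂ = √(GM/r₂) = 110.936 m/s.
Transfer speeds (vis-viva v² = GM(2/r − 1/a_t)): v₁ᵗ = 361.343 m/s, v₂ᵗ = 58.6099 m/s.
(a) ΔV₁ = |v₁ᵗ − v₁| ≈ 85.89 m/s = 0.01812 AU/year.
(b) ΔV₂ = |v₂ − v₂ᵗ| ≈ 52.33 m/s = 0.01104 AU/year.
(c) ΔV_total = ΔV₁ + ΔV₂ ≈ 138.2 m/s = 0.02916 AU/year.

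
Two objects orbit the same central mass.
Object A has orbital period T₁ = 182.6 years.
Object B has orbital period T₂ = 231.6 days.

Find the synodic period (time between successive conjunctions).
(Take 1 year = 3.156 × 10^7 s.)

Convert to SI: T₁ = 182.6 years = 5.76286e+09 s; T₂ = 231.6 days = 2.00102e+07 s.
T_syn = |T₁ · T₂ / (T₁ − T₂)|.
T_syn = |5.76286e+09 · 2.00102e+07 / (5.76286e+09 − 2.00102e+07)| s ≈ 2.008e+07 s = 232.4 days.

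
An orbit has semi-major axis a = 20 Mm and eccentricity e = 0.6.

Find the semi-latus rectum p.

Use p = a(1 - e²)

Convert to SI: a = 20 Mm = 2e+07 m.
p = a (1 − e²).
p = 2e+07 · (1 − (0.6)²) = 2e+07 · 0.64 ≈ 1.28e+07 m = 12.8 Mm.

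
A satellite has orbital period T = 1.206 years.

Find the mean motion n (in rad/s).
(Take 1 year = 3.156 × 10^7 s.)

Convert to SI: T = 1.206 years = 3.80614e+07 s.
n = 2π / T.
n = 2π / 3.80614e+07 s ≈ 1.651e-07 rad/s.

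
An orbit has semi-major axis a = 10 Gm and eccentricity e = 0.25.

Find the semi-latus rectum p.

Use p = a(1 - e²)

Convert to SI: a = 10 Gm = 1e+10 m.
p = a (1 − e²).
p = 1e+10 · (1 − (0.25)²) = 1e+10 · 0.9375 ≈ 9.375e+09 m = 9.375 Gm.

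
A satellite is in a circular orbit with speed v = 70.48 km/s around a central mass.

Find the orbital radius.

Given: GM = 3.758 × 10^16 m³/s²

Convert to SI: v = 70.48 km/s = 70480 m/s.
For a circular orbit, v² = GM / r, so r = GM / v².
r = 3.758e+16 / (70480)² m ≈ 7.565e+06 m = 7.565 Mm.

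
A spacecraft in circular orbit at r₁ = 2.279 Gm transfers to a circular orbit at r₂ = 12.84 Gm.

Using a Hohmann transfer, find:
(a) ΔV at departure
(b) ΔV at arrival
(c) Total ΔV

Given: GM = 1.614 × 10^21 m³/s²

Convert to SI: r₁ = 2.279 Gm = 2.279e+09 m; r₂ = 12.84 Gm = 1.284e+10 m.
Transfer semi-major axis: a_t = (r₁ + r₂)/2 = (2.279e+09 + 1.284e+10)/2 = 7.5595e+09 m.
Circular speeds: v₁ = √(GM/r₁) = 841549 m/s, v₂ = √(GM/r₂) = 354543 m/s.
Transfer speeds (vis-viva v² = GM(2/r − 1/a_t)): v₁ᵗ = 1.09677e+06 m/s, v₂ᵗ = 194668 m/s.
(a) ΔV₁ = |v₁ᵗ − v₁| ≈ 2.552e+05 m/s = 255.2 km/s.
(b) ΔV₂ = |v₂ − v₂ᵗ| ≈ 1.599e+05 m/s = 159.9 km/s.
(c) ΔV_total = ΔV₁ + ΔV₂ ≈ 4.151e+05 m/s = 415.1 km/s.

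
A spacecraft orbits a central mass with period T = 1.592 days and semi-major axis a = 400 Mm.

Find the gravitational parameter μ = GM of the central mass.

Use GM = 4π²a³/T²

Convert to SI: T = 1.592 days = 137549 s; a = 400 Mm = 4e+08 m.
GM = 4π² · a³ / T².
GM = 4π² · (4e+08)³ / (137549)² m³/s² ≈ 1.335e+17 m³/s² = 1.335 × 10^17 m³/s².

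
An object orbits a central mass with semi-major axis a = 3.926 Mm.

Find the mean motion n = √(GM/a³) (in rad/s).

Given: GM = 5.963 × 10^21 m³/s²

Convert to SI: a = 3.926 Mm = 3.926e+06 m.
n = √(GM / a³).
n = √(5.963e+21 / (3.926e+06)³) rad/s ≈ 9.927 rad/s.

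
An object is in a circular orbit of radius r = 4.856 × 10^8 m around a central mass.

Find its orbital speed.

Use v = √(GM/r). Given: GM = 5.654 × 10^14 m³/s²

For a circular orbit, gravity supplies the centripetal force, so v = √(GM / r).
v = √(5.654e+14 / 4.856e+08) m/s ≈ 1079 m/s = 1.079 km/s.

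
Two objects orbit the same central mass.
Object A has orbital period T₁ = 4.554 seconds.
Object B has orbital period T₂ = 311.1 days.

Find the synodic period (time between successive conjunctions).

Convert to SI: T₂ = 311.1 days = 2.6879e+07 s.
T_syn = |T₁ · T₂ / (T₁ − T₂)|.
T_syn = |4.554 · 2.6879e+07 / (4.554 − 2.6879e+07)| s ≈ 4.554 s = 4.554 seconds.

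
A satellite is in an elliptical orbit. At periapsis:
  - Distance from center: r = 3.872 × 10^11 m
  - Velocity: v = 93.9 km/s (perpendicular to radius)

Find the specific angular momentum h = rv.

Convert to SI: v = 93.9 km/s = 93900 m/s.
With v perpendicular to r, h = r · v.
h = 3.872e+11 · 93900 m²/s ≈ 3.636e+16 m²/s.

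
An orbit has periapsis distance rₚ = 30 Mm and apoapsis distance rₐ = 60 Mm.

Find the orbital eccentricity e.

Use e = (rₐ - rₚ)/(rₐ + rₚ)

Convert to SI: rₚ = 30 Mm = 3e+07 m; rₐ = 60 Mm = 6e+07 m.
e = (rₐ − rₚ) / (rₐ + rₚ).
e = (6e+07 − 3e+07) / (6e+07 + 3e+07) = 3e+07 / 9e+07 ≈ 0.3333.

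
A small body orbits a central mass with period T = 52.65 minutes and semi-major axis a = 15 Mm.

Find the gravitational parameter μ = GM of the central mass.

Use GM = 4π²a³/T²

Convert to SI: T = 52.65 minutes = 3159 s; a = 15 Mm = 1.5e+07 m.
GM = 4π² · a³ / T².
GM = 4π² · (1.5e+07)³ / (3159)² m³/s² ≈ 1.335e+16 m³/s² = 1.335 × 10^16 m³/s².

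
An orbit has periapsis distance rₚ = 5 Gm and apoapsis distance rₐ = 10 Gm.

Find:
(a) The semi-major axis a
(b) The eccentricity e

Convert to SI: rₚ = 5 Gm = 5e+09 m; rₐ = 10 Gm = 1e+10 m.
(a) a = (rₚ + rₐ) / 2 = (5e+09 + 1e+10) / 2 ≈ 7.5e+09 m = 7.5 Gm.
(b) e = (rₐ − rₚ) / (rₐ + rₚ) = (1e+10 − 5e+09) / (1e+10 + 5e+09) ≈ 0.3333.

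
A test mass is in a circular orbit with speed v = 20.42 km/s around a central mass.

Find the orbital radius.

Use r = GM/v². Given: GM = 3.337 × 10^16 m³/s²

Convert to SI: v = 20.42 km/s = 20420 m/s.
For a circular orbit, v² = GM / r, so r = GM / v².
r = 3.337e+16 / (20420)² m ≈ 8.003e+07 m = 80.03 Mm.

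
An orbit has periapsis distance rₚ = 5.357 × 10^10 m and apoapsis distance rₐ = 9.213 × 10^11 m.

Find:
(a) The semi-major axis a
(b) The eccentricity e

(a) a = (rₚ + rₐ) / 2 = (5.357e+10 + 9.213e+11) / 2 ≈ 4.874e+11 m = 4.874 × 10^11 m.
(b) e = (rₐ − rₚ) / (rₐ + rₚ) = (9.213e+11 − 5.357e+10) / (9.213e+11 + 5.357e+10) ≈ 0.8901.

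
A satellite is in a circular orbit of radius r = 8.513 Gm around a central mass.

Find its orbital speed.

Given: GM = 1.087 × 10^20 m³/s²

Convert to SI: r = 8.513 Gm = 8.513e+09 m.
For a circular orbit, gravity supplies the centripetal force, so v = √(GM / r).
v = √(1.087e+20 / 8.513e+09) m/s ≈ 1.13e+05 m/s = 113 km/s.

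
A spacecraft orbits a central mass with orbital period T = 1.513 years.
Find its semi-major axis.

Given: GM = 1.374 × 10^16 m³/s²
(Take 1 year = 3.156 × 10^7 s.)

Convert to SI: T = 1.513 years = 4.77503e+07 s.
Invert Kepler's third law: a = (GM · T² / (4π²))^(1/3).
Substituting T = 4.77503e+07 s and GM = 1.374e+16 m³/s²:
a = (1.374e+16 · (4.77503e+07)² / (4π²))^(1/3) m
a ≈ 9.258e+09 m = 9.258 Gm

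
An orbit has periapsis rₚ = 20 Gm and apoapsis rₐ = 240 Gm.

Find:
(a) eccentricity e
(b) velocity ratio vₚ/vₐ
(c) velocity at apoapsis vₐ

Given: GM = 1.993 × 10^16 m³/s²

Convert to SI: rₚ = 20 Gm = 2e+10 m; rₐ = 240 Gm = 2.4e+11 m.
(a) e = (rₐ − rₚ)/(rₐ + rₚ) = (2.4e+11 − 2e+10)/(2.4e+11 + 2e+10) ≈ 0.8462
(b) Conservation of angular momentum (rₚvₚ = rₐvₐ) gives vₚ/vₐ = rₐ/rₚ = 2.4e+11/2e+10 ≈ 12
(c) With a = (rₚ + rₐ)/2 = 1.3e+11 m, vₐ = √(GM (2/rₐ − 1/a)) = √(1.993e+16 · (2/2.4e+11 − 1/1.3e+11)) m/s ≈ 113 m/s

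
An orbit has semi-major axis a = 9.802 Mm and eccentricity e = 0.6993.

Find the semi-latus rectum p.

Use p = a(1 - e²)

Convert to SI: a = 9.802 Mm = 9.802e+06 m.
p = a (1 − e²).
p = 9.802e+06 · (1 − (0.6993)²) = 9.802e+06 · 0.51098 ≈ 5.009e+06 m = 5.009 Mm.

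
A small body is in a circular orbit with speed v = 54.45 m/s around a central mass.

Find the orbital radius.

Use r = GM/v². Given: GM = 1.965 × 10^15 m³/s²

For a circular orbit, v² = GM / r, so r = GM / v².
r = 1.965e+15 / (54.45)² m ≈ 6.628e+11 m = 662.8 Gm.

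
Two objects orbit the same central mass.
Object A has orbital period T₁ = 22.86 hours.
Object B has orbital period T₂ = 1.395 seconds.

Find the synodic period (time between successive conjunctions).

Convert to SI: T₁ = 22.86 hours = 82296 s.
T_syn = |T₁ · T₂ / (T₁ − T₂)|.
T_syn = |82296 · 1.395 / (82296 − 1.395)| s ≈ 1.395 s = 1.395 seconds.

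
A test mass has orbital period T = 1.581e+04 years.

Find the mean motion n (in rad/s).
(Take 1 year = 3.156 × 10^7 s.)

Convert to SI: T = 1.581e+04 years = 4.98964e+11 s.
n = 2π / T.
n = 2π / 4.98964e+11 s ≈ 1.259e-11 rad/s.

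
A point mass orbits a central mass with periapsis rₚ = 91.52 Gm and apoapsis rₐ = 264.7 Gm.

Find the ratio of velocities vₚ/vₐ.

Convert to SI: rₚ = 91.52 Gm = 9.152e+10 m; rₐ = 264.7 Gm = 2.647e+11 m.
Conservation of angular momentum gives rₚvₚ = rₐvₐ, so vₚ/vₐ = rₐ/rₚ.
vₚ/vₐ = 2.647e+11 / 9.152e+10 ≈ 2.892.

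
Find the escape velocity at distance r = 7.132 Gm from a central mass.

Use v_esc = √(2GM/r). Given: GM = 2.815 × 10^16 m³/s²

Convert to SI: r = 7.132 Gm = 7.132e+09 m.
Escape velocity comes from setting total energy to zero: ½v² − GM/r = 0 ⇒ v_esc = √(2GM / r).
v_esc = √(2 · 2.815e+16 / 7.132e+09) m/s ≈ 2810 m/s = 2.81 km/s.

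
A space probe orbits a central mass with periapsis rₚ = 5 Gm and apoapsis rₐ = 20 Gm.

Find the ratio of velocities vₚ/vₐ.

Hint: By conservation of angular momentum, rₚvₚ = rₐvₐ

Convert to SI: rₚ = 5 Gm = 5e+09 m; rₐ = 20 Gm = 2e+10 m.
Conservation of angular momentum gives rₚvₚ = rₐvₐ, so vₚ/vₐ = rₐ/rₚ.
vₚ/vₐ = 2e+10 / 5e+09 ≈ 4.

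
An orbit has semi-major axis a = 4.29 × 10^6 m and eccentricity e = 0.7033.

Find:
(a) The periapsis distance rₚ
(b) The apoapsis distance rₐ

(a) rₚ = a(1 − e) = 4.29e+06 · (1 − 0.7033) = 4.29e+06 · 0.2967 ≈ 1.273e+06 m = 1.273 × 10^6 m.
(b) rₐ = a(1 + e) = 4.29e+06 · (1 + 0.7033) = 4.29e+06 · 1.7033 ≈ 7.307e+06 m = 7.307 × 10^6 m.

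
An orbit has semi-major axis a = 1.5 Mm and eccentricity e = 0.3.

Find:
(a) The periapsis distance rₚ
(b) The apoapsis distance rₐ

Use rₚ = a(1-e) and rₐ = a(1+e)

Convert to SI: a = 1.5 Mm = 1.5e+06 m.
(a) rₚ = a(1 − e) = 1.5e+06 · (1 − 0.3) = 1.5e+06 · 0.7 ≈ 1.05e+06 m = 1.05 Mm.
(b) rₐ = a(1 + e) = 1.5e+06 · (1 + 0.3) = 1.5e+06 · 1.3 ≈ 1.95e+06 m = 1.95 Mm.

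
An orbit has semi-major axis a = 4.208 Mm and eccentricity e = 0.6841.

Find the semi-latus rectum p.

Convert to SI: a = 4.208 Mm = 4.208e+06 m.
p = a (1 − e²).
p = 4.208e+06 · (1 − (0.6841)²) = 4.208e+06 · 0.532007 ≈ 2.239e+06 m = 2.239 Mm.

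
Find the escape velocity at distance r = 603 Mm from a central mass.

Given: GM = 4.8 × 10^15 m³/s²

Convert to SI: r = 603 Mm = 6.03e+08 m.
Escape velocity comes from setting total energy to zero: ½v² − GM/r = 0 ⇒ v_esc = √(2GM / r).
v_esc = √(2 · 4.8e+15 / 6.03e+08) m/s ≈ 3990 m/s = 3.99 km/s.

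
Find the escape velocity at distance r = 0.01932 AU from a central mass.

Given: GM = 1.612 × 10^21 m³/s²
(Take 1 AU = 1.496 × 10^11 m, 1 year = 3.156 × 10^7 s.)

Convert to SI: r = 0.01932 AU = 2.89027e+09 m.
Escape velocity comes from setting total energy to zero: ½v² − GM/r = 0 ⇒ v_esc = √(2GM / r).
v_esc = √(2 · 1.612e+21 / 2.89027e+09) m/s ≈ 1.056e+06 m/s = 222.8 AU/year.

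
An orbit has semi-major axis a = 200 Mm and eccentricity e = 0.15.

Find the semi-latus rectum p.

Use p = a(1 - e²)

Convert to SI: a = 200 Mm = 2e+08 m.
p = a (1 − e²).
p = 2e+08 · (1 − (0.15)²) = 2e+08 · 0.9775 ≈ 1.955e+08 m = 195.5 Mm.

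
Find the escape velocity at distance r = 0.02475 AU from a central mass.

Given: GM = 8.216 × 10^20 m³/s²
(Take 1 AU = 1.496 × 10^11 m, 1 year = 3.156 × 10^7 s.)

Convert to SI: r = 0.02475 AU = 3.7026e+09 m.
Escape velocity comes from setting total energy to zero: ½v² − GM/r = 0 ⇒ v_esc = √(2GM / r).
v_esc = √(2 · 8.216e+20 / 3.7026e+09) m/s ≈ 6.662e+05 m/s = 140.5 AU/year.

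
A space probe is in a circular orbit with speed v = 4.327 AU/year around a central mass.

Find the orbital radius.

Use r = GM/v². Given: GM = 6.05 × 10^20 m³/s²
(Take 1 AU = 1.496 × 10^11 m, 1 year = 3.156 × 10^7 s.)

Convert to SI: v = 4.327 AU/year = 20510.7 m/s.
For a circular orbit, v² = GM / r, so r = GM / v².
r = 6.05e+20 / (20510.7)² m ≈ 1.438e+12 m = 9.613 AU.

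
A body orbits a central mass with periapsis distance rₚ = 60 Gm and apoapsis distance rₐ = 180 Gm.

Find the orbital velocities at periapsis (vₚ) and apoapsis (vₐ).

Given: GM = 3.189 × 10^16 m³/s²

Convert to SI: rₚ = 60 Gm = 6e+10 m; rₐ = 180 Gm = 1.8e+11 m.
Use the vis-viva equation v² = GM(2/r − 1/a) with a = (rₚ + rₐ)/2 = (6e+10 + 1.8e+11)/2 = 1.2e+11 m.
vₚ = √(GM · (2/rₚ − 1/a)) = √(3.189e+16 · (2/6e+10 − 1/1.2e+11)) m/s ≈ 892.9 m/s = 892.9 m/s.
vₐ = √(GM · (2/rₐ − 1/a)) = √(3.189e+16 · (2/1.8e+11 − 1/1.2e+11)) m/s ≈ 297.6 m/s = 297.6 m/s.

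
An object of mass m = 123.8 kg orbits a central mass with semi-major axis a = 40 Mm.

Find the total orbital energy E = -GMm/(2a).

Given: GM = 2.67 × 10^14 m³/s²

Convert to SI: a = 40 Mm = 4e+07 m.
E = −GMm / (2a).
E = −2.67e+14 · 123.8 / (2 · 4e+07) J ≈ -4.132e+08 J = -413.2 MJ.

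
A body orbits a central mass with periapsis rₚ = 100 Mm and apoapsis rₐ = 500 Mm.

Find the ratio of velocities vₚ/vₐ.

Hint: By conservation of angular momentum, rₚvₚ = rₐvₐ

Convert to SI: rₚ = 100 Mm = 1e+08 m; rₐ = 500 Mm = 5e+08 m.
Conservation of angular momentum gives rₚvₚ = rₐvₐ, so vₚ/vₐ = rₐ/rₚ.
vₚ/vₐ = 5e+08 / 1e+08 ≈ 5.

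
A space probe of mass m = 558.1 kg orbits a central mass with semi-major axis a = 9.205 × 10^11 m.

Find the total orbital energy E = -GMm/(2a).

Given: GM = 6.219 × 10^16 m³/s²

E = −GMm / (2a).
E = −6.219e+16 · 558.1 / (2 · 9.205e+11) J ≈ -1.885e+07 J = -18.85 MJ.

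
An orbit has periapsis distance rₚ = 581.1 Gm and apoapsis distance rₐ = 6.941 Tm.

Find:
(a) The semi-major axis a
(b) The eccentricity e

Convert to SI: rₚ = 581.1 Gm = 5.811e+11 m; rₐ = 6.941 Tm = 6.941e+12 m.
(a) a = (rₚ + rₐ) / 2 = (5.811e+11 + 6.941e+12) / 2 ≈ 3.761e+12 m = 3.761 Tm.
(b) e = (rₐ − rₚ) / (rₐ + rₚ) = (6.941e+12 − 5.811e+11) / (6.941e+12 + 5.811e+11) ≈ 0.8455.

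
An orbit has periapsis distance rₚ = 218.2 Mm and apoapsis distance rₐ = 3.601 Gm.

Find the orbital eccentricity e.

Convert to SI: rₚ = 218.2 Mm = 2.182e+08 m; rₐ = 3.601 Gm = 3.601e+09 m.
e = (rₐ − rₚ) / (rₐ + rₚ).
e = (3.601e+09 − 2.182e+08) / (3.601e+09 + 2.182e+08) = 3.3828e+09 / 3.8192e+09 ≈ 0.8857.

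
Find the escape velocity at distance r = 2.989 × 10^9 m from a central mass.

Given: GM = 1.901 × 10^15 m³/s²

Escape velocity comes from setting total energy to zero: ½v² − GM/r = 0 ⇒ v_esc = √(2GM / r).
v_esc = √(2 · 1.901e+15 / 2.989e+09) m/s ≈ 1128 m/s = 1.128 km/s.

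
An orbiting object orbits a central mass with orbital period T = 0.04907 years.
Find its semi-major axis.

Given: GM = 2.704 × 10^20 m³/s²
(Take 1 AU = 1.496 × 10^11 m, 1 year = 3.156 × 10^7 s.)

Convert to SI: T = 0.04907 years = 1.54865e+06 s.
Invert Kepler's third law: a = (GM · T² / (4π²))^(1/3).
Substituting T = 1.54865e+06 s and GM = 2.704e+20 m³/s²:
a = (2.704e+20 · (1.54865e+06)² / (4π²))^(1/3) m
a ≈ 2.542e+10 m = 0.1699 AU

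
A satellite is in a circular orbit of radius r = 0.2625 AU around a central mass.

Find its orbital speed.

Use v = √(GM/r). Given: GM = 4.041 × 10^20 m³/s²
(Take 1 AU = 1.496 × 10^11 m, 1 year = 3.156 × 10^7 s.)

Convert to SI: r = 0.2625 AU = 3.927e+10 m.
For a circular orbit, gravity supplies the centripetal force, so v = √(GM / r).
v = √(4.041e+20 / 3.927e+10) m/s ≈ 1.014e+05 m/s = 21.4 AU/year.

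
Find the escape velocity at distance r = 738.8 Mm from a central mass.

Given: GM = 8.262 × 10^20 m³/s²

Convert to SI: r = 738.8 Mm = 7.388e+08 m.
Escape velocity comes from setting total energy to zero: ½v² − GM/r = 0 ⇒ v_esc = √(2GM / r).
v_esc = √(2 · 8.262e+20 / 7.388e+08) m/s ≈ 1.496e+06 m/s = 1496 km/s.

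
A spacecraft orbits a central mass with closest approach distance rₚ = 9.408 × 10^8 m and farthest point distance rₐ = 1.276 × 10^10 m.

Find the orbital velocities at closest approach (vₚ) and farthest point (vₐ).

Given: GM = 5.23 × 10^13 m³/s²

Use the vis-viva equation v² = GM(2/r − 1/a) with a = (rₚ + rₐ)/2 = (9.408e+08 + 1.276e+10)/2 = 6.8504e+09 m.
vₚ = √(GM · (2/rₚ − 1/a)) = √(5.23e+13 · (2/9.408e+08 − 1/6.8504e+09)) m/s ≈ 321.8 m/s = 321.8 m/s.
vₐ = √(GM · (2/rₐ − 1/a)) = √(5.23e+13 · (2/1.276e+10 − 1/6.8504e+09)) m/s ≈ 23.73 m/s = 23.73 m/s.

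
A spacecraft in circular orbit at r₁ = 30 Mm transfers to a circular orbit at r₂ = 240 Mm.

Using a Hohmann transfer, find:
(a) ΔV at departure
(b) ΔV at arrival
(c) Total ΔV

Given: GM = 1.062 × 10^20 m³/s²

Convert to SI: r₁ = 30 Mm = 3e+07 m; r₂ = 240 Mm = 2.4e+08 m.
Transfer semi-major axis: a_t = (r₁ + r₂)/2 = (3e+07 + 2.4e+08)/2 = 1.35e+08 m.
Circular speeds: v₁ = √(GM/r₁) = 1.88149e+06 m/s, v₂ = √(GM/r₂) = 665207 m/s.
Transfer speeds (vis-viva v² = GM(2/r − 1/a_t)): v₁ᵗ = 2.50865e+06 m/s, v₂ᵗ = 313581 m/s.
(a) ΔV₁ = |v₁ᵗ − v₁| ≈ 6.272e+05 m/s = 627.2 km/s.
(b) ΔV₂ = |v₂ − v₂ᵗ| ≈ 3.516e+05 m/s = 351.6 km/s.
(c) ΔV_total = ΔV₁ + ΔV₂ ≈ 9.788e+05 m/s = 978.8 km/s.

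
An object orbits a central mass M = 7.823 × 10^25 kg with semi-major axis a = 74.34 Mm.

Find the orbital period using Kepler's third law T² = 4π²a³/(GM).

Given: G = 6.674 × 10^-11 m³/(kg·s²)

Convert to SI: a = 74.34 Mm = 7.434e+07 m.
GM = G · M = 6.674e-11 · 7.823e+25 = 5.22107e+15 m³/s².
Kepler's third law: T = 2π √(a³ / GM).
Substituting a = 7.434e+07 m and GM = 5.22107e+15 m³/s²:
T = 2π √((7.434e+07)³ / 5.22107e+15) s
T ≈ 5.574e+04 s = 15.48 hours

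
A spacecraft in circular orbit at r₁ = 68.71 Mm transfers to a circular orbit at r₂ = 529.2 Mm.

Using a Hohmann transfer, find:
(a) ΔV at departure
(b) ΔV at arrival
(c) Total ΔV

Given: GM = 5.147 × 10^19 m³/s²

Convert to SI: r₁ = 68.71 Mm = 6.871e+07 m; r₂ = 529.2 Mm = 5.292e+08 m.
Transfer semi-major axis: a_t = (r₁ + r₂)/2 = (6.871e+07 + 5.292e+08)/2 = 2.98955e+08 m.
Circular speeds: v₁ = √(GM/r₁) = 865500 m/s, v₂ = √(GM/r₂) = 311865 m/s.
Transfer speeds (vis-viva v² = GM(2/r − 1/a_t)): v₁ᵗ = 1.15153e+06 m/s, v₂ᵗ = 149511 m/s.
(a) ΔV₁ = |v₁ᵗ − v₁| ≈ 2.86e+05 m/s = 286 km/s.
(b) ΔV₂ = |v₂ − v₂ᵗ| ≈ 1.624e+05 m/s = 162.4 km/s.
(c) ΔV_total = ΔV₁ + ΔV₂ ≈ 4.484e+05 m/s = 448.4 km/s.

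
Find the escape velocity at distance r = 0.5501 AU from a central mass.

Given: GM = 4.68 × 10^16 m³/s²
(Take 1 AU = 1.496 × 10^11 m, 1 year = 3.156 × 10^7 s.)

Convert to SI: r = 0.5501 AU = 8.2295e+10 m.
Escape velocity comes from setting total energy to zero: ½v² − GM/r = 0 ⇒ v_esc = √(2GM / r).
v_esc = √(2 · 4.68e+16 / 8.2295e+10) m/s ≈ 1066 m/s = 0.225 AU/year.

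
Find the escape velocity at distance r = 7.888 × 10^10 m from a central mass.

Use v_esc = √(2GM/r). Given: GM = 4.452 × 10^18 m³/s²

Escape velocity comes from setting total energy to zero: ½v² − GM/r = 0 ⇒ v_esc = √(2GM / r).
v_esc = √(2 · 4.452e+18 / 7.888e+10) m/s ≈ 1.062e+04 m/s = 10.62 km/s.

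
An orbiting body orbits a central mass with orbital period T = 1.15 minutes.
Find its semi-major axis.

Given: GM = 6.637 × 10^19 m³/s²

Convert to SI: T = 1.15 minutes = 69 s.
Invert Kepler's third law: a = (GM · T² / (4π²))^(1/3).
Substituting T = 69 s and GM = 6.637e+19 m³/s²:
a = (6.637e+19 · (69)² / (4π²))^(1/3) m
a ≈ 2e+07 m = 20 Mm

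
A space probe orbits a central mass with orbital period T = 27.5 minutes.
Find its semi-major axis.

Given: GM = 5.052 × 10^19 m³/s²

Convert to SI: T = 27.5 minutes = 1650 s.
Invert Kepler's third law: a = (GM · T² / (4π²))^(1/3).
Substituting T = 1650 s and GM = 5.052e+19 m³/s²:
a = (5.052e+19 · (1650)² / (4π²))^(1/3) m
a ≈ 1.516e+08 m = 1.516 × 10^8 m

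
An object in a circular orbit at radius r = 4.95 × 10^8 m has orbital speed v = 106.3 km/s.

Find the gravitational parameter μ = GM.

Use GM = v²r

Convert to SI: v = 106.3 km/s = 106300 m/s.
For a circular orbit v² = GM/r, so GM = v² · r.
GM = (106300)² · 4.95e+08 m³/s² ≈ 5.593e+18 m³/s² = 5.593 × 10^18 m³/s².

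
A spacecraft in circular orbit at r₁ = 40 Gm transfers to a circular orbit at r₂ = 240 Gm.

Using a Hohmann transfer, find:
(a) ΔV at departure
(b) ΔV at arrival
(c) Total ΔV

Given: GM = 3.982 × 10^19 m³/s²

Convert to SI: r₁ = 40 Gm = 4e+10 m; r₂ = 240 Gm = 2.4e+11 m.
Transfer semi-major axis: a_t = (r₁ + r₂)/2 = (4e+10 + 2.4e+11)/2 = 1.4e+11 m.
Circular speeds: v₁ = √(GM/r₁) = 31551.5 m/s, v₂ = √(GM/r₂) = 12880.9 m/s.
Transfer speeds (vis-viva v² = GM(2/r − 1/a_t)): v₁ᵗ = 41310.7 m/s, v₂ᵗ = 6885.11 m/s.
(a) ΔV₁ = |v₁ᵗ − v₁| ≈ 9759 m/s = 9.759 km/s.
(b) ΔV₂ = |v₂ − v₂ᵗ| ≈ 5996 m/s = 5.996 km/s.
(c) ΔV_total = ΔV₁ + ΔV₂ ≈ 1.575e+04 m/s = 15.75 km/s.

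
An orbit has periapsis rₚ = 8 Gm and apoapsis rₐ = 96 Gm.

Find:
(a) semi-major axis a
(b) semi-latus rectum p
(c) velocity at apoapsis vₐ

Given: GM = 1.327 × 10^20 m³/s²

Convert to SI: rₚ = 8 Gm = 8e+09 m; rₐ = 96 Gm = 9.6e+10 m.
(a) a = (rₚ + rₐ)/2 = (8e+09 + 9.6e+10)/2 ≈ 5.2e+10 m
(b) From a = (rₚ + rₐ)/2 = 5.2e+10 m and e = (rₐ − rₚ)/(rₐ + rₚ) = 0.846154, p = a(1 − e²) = 5.2e+10 · (1 − (0.846154)²) ≈ 1.477e+10 m
(c) With a = (rₚ + rₐ)/2 = 5.2e+10 m, vₐ = √(GM (2/rₐ − 1/a)) = √(1.327e+20 · (2/9.6e+10 − 1/5.2e+10)) m/s ≈ 1.458e+04 m/s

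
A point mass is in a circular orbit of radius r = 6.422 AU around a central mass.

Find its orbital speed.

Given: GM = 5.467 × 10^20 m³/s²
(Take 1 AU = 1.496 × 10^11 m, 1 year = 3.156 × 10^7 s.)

Convert to SI: r = 6.422 AU = 9.60731e+11 m.
For a circular orbit, gravity supplies the centripetal force, so v = √(GM / r).
v = √(5.467e+20 / 9.60731e+11) m/s ≈ 2.385e+04 m/s = 5.032 AU/year.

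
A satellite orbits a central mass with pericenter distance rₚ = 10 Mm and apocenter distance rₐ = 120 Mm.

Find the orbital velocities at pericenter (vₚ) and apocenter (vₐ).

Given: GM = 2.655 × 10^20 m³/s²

Convert to SI: rₚ = 10 Mm = 1e+07 m; rₐ = 120 Mm = 1.2e+08 m.
Use the vis-viva equation v² = GM(2/r − 1/a) with a = (rₚ + rₐ)/2 = (1e+07 + 1.2e+08)/2 = 6.5e+07 m.
vₚ = √(GM · (2/rₚ − 1/a)) = √(2.655e+20 · (2/1e+07 − 1/6.5e+07)) m/s ≈ 7.001e+06 m/s = 7001 km/s.
vₐ = √(GM · (2/rₐ − 1/a)) = √(2.655e+20 · (2/1.2e+08 − 1/6.5e+07)) m/s ≈ 5.834e+05 m/s = 583.4 km/s.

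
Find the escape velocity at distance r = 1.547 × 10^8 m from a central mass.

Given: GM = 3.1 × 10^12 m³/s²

Escape velocity comes from setting total energy to zero: ½v² − GM/r = 0 ⇒ v_esc = √(2GM / r).
v_esc = √(2 · 3.1e+12 / 1.547e+08) m/s ≈ 200.2 m/s = 200.2 m/s.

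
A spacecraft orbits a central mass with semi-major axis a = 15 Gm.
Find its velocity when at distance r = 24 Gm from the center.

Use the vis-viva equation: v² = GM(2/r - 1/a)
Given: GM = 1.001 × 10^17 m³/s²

Convert to SI: a = 15 Gm = 1.5e+10 m; r = 24 Gm = 2.4e+10 m.
Vis-viva: v = √(GM · (2/r − 1/a)).
2/r − 1/a = 2/2.4e+10 − 1/1.5e+10 = 1.66667e-11 m⁻¹.
v = √(1.001e+17 · 1.66667e-11) m/s ≈ 1292 m/s = 1.292 km/s.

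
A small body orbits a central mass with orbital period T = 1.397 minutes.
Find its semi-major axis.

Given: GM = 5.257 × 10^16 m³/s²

Convert to SI: T = 1.397 minutes = 83.82 s.
Invert Kepler's third law: a = (GM · T² / (4π²))^(1/3).
Substituting T = 83.82 s and GM = 5.257e+16 m³/s²:
a = (5.257e+16 · (83.82)² / (4π²))^(1/3) m
a ≈ 2.107e+06 m = 2.107 Mm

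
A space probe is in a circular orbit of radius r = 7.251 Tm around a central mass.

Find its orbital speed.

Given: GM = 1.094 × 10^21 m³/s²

Convert to SI: r = 7.251 Tm = 7.251e+12 m.
For a circular orbit, gravity supplies the centripetal force, so v = √(GM / r).
v = √(1.094e+21 / 7.251e+12) m/s ≈ 1.228e+04 m/s = 12.28 km/s.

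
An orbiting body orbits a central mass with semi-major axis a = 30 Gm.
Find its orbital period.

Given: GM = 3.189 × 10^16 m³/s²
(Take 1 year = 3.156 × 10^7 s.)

Convert to SI: a = 30 Gm = 3e+10 m.
Kepler's third law: T = 2π √(a³ / GM).
Substituting a = 3e+10 m and GM = 3.189e+16 m³/s²:
T = 2π √((3e+10)³ / 3.189e+16) s
T ≈ 1.828e+08 s = 5.793 years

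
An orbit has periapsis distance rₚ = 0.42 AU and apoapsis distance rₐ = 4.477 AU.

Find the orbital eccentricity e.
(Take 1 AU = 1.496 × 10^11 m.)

Convert to SI: rₚ = 0.42 AU = 6.2832e+10 m; rₐ = 4.477 AU = 6.69759e+11 m.
e = (rₐ − rₚ) / (rₐ + rₚ).
e = (6.69759e+11 − 6.2832e+10) / (6.69759e+11 + 6.2832e+10) = 6.06927e+11 / 7.32591e+11 ≈ 0.8285.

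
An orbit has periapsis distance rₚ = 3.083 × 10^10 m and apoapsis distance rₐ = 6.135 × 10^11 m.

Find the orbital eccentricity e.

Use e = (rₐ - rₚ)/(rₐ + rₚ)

e = (rₐ − rₚ) / (rₐ + rₚ).
e = (6.135e+11 − 3.083e+10) / (6.135e+11 + 3.083e+10) = 5.8267e+11 / 6.4433e+11 ≈ 0.9043.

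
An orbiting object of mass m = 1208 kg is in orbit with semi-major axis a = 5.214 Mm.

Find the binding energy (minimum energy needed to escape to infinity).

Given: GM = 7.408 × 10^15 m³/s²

Convert to SI: a = 5.214 Mm = 5.214e+06 m.
Total orbital energy is E = −GMm/(2a); binding energy is E_bind = −E = GMm/(2a).
E_bind = 7.408e+15 · 1208 / (2 · 5.214e+06) J ≈ 8.582e+11 J = 858.2 GJ.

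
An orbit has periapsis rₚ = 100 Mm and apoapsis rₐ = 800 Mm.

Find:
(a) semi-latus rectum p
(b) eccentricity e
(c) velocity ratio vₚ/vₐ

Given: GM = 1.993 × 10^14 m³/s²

Convert to SI: rₚ = 100 Mm = 1e+08 m; rₐ = 800 Mm = 8e+08 m.
(a) From a = (rₚ + rₐ)/2 = 4.5e+08 m and e = (rₐ − rₚ)/(rₐ + rₚ) = 0.777778, p = a(1 − e²) = 4.5e+08 · (1 − (0.777778)²) ≈ 1.778e+08 m
(b) e = (rₐ − rₚ)/(rₐ + rₚ) = (8e+08 − 1e+08)/(8e+08 + 1e+08) ≈ 0.7778
(c) Conservation of angular momentum (rₚvₚ = rₐvₐ) gives vₚ/vₐ = rₐ/rₚ = 8e+08/1e+08 ≈ 8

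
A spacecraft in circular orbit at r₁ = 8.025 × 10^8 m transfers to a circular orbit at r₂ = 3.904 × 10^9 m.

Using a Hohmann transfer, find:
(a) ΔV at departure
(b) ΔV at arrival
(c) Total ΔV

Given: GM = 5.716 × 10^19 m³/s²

Transfer semi-major axis: a_t = (r₁ + r₂)/2 = (8.025e+08 + 3.904e+09)/2 = 2.35325e+09 m.
Circular speeds: v₁ = √(GM/r₁) = 266885 m/s, v₂ = √(GM/r₂) = 121002 m/s.
Transfer speeds (vis-viva v² = GM(2/r − 1/a_t)): v₁ᵗ = 343751 m/s, v₂ᵗ = 70661 m/s.
(a) ΔV₁ = |v₁ᵗ − v₁| ≈ 7.687e+04 m/s = 76.87 km/s.
(b) ΔV₂ = |v₂ − v₂ᵗ| ≈ 5.034e+04 m/s = 50.34 km/s.
(c) ΔV_total = ΔV₁ + ΔV₂ ≈ 1.272e+05 m/s = 127.2 km/s.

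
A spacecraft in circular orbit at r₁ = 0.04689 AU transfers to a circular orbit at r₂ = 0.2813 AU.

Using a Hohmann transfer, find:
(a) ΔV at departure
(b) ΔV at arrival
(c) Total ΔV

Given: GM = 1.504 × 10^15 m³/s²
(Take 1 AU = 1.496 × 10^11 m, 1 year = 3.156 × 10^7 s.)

Convert to SI: r₁ = 0.04689 AU = 7.01474e+09 m; r₂ = 0.2813 AU = 4.20825e+10 m.
Transfer semi-major axis: a_t = (r₁ + r₂)/2 = (7.01474e+09 + 4.20825e+10)/2 = 2.45486e+10 m.
Circular speeds: v₁ = √(GM/r₁) = 463.039 m/s, v₂ = √(GM/r₂) = 189.049 m/s.
Transfer speeds (vis-viva v² = GM(2/r − 1/a_t)): v₁ᵗ = 606.255 m/s, v₂ᵗ = 101.057 m/s.
(a) ΔV₁ = |v₁ᵗ − v₁| ≈ 143.2 m/s = 0.03021 AU/year.
(b) ΔV₂ = |v₂ − v₂ᵗ| ≈ 87.99 m/s = 0.01856 AU/year.
(c) ΔV_total = ΔV₁ + ΔV₂ ≈ 231.2 m/s = 0.04878 AU/year.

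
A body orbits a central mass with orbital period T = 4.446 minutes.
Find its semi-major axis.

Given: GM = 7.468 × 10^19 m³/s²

Convert to SI: T = 4.446 minutes = 266.76 s.
Invert Kepler's third law: a = (GM · T² / (4π²))^(1/3).
Substituting T = 266.76 s and GM = 7.468e+19 m³/s²:
a = (7.468e+19 · (266.76)² / (4π²))^(1/3) m
a ≈ 5.125e+07 m = 51.25 Mm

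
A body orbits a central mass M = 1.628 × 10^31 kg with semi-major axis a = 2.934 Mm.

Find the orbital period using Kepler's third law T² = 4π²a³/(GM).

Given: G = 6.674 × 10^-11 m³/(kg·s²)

Convert to SI: a = 2.934 Mm = 2.934e+06 m.
GM = G · M = 6.674e-11 · 1.628e+31 = 1.08653e+21 m³/s².
Kepler's third law: T = 2π √(a³ / GM).
Substituting a = 2.934e+06 m and GM = 1.08653e+21 m³/s²:
T = 2π √((2.934e+06)³ / 1.08653e+21) s
T ≈ 0.958 s = 0.958 seconds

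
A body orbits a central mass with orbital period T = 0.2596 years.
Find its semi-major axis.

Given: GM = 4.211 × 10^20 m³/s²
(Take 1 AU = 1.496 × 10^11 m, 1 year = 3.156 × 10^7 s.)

Convert to SI: T = 0.2596 years = 8.19298e+06 s.
Invert Kepler's third law: a = (GM · T² / (4π²))^(1/3).
Substituting T = 8.19298e+06 s and GM = 4.211e+20 m³/s²:
a = (4.211e+20 · (8.19298e+06)² / (4π²))^(1/3) m
a ≈ 8.946e+10 m = 0.598 AU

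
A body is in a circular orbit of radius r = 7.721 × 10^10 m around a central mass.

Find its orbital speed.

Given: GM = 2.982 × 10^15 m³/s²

For a circular orbit, gravity supplies the centripetal force, so v = √(GM / r).
v = √(2.982e+15 / 7.721e+10) m/s ≈ 196.5 m/s = 196.5 m/s.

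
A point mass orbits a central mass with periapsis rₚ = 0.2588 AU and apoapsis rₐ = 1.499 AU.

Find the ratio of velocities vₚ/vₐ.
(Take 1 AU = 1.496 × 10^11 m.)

Convert to SI: rₚ = 0.2588 AU = 3.87165e+10 m; rₐ = 1.499 AU = 2.2425e+11 m.
Conservation of angular momentum gives rₚvₚ = rₐvₐ, so vₚ/vₐ = rₐ/rₚ.
vₚ/vₐ = 2.2425e+11 / 3.87165e+10 ≈ 5.792.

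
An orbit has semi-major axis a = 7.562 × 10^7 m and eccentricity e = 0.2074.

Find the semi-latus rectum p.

p = a (1 − e²).
p = 7.562e+07 · (1 − (0.2074)²) = 7.562e+07 · 0.956985 ≈ 7.237e+07 m = 7.237 × 10^7 m.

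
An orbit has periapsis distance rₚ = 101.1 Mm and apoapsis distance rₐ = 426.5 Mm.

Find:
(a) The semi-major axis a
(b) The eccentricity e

Convert to SI: rₚ = 101.1 Mm = 1.011e+08 m; rₐ = 426.5 Mm = 4.265e+08 m.
(a) a = (rₚ + rₐ) / 2 = (1.011e+08 + 4.265e+08) / 2 ≈ 2.638e+08 m = 263.8 Mm.
(b) e = (rₐ − rₚ) / (rₐ + rₚ) = (4.265e+08 − 1.011e+08) / (4.265e+08 + 1.011e+08) ≈ 0.6168.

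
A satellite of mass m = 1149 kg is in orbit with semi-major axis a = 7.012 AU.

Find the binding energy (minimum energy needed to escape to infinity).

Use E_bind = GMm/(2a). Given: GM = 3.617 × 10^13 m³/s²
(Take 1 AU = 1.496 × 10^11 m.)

Convert to SI: a = 7.012 AU = 1.049e+12 m.
Total orbital energy is E = −GMm/(2a); binding energy is E_bind = −E = GMm/(2a).
E_bind = 3.617e+13 · 1149 / (2 · 1.049e+12) J ≈ 1.981e+04 J = 19.81 kJ.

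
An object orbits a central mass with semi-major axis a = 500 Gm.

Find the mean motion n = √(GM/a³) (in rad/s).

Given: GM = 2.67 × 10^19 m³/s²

Convert to SI: a = 500 Gm = 5e+11 m.
n = √(GM / a³).
n = √(2.67e+19 / (5e+11)³) rad/s ≈ 1.462e-08 rad/s.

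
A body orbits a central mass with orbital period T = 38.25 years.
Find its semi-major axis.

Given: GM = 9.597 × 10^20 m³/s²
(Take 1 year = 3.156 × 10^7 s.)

Convert to SI: T = 38.25 years = 1.20717e+09 s.
Invert Kepler's third law: a = (GM · T² / (4π²))^(1/3).
Substituting T = 1.20717e+09 s and GM = 9.597e+20 m³/s²:
a = (9.597e+20 · (1.20717e+09)² / (4π²))^(1/3) m
a ≈ 3.284e+12 m = 3.284 Tm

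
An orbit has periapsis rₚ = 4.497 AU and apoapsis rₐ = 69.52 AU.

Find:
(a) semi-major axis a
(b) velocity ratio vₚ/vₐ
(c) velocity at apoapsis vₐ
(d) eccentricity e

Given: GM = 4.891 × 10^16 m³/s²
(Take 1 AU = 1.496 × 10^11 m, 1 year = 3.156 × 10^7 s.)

Convert to SI: rₚ = 4.497 AU = 6.72751e+11 m; rₐ = 69.52 AU = 1.04002e+13 m.
(a) a = (rₚ + rₐ)/2 = (6.72751e+11 + 1.04002e+13)/2 ≈ 5.536e+12 m
(b) Conservation of angular momentum (rₚvₚ = rₐvₐ) gives vₚ/vₐ = rₐ/rₚ = 1.04002e+13/6.72751e+11 ≈ 15.46
(c) With a = (rₚ + rₐ)/2 = 5.53647e+12 m, vₐ = √(GM (2/rₐ − 1/a)) = √(4.891e+16 · (2/1.04002e+13 − 1/5.53647e+12)) m/s ≈ 23.91 m/s
(d) e = (rₐ − rₚ)/(rₐ + rₚ) = (1.04002e+13 − 6.72751e+11)/(1.04002e+13 + 6.72751e+11) ≈ 0.8785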